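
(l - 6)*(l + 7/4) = l^2 - 17*l/4 - 21/2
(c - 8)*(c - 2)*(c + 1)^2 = c^4 - 8*c^3 - 3*c^2 + 22*c + 16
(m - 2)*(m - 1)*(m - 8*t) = m^3 - 8*m^2*t - 3*m^2 + 24*m*t + 2*m - 16*t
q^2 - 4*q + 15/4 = (q - 5/2)*(q - 3/2)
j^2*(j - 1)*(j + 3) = j^4 + 2*j^3 - 3*j^2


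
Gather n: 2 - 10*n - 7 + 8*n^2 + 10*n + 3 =8*n^2 - 2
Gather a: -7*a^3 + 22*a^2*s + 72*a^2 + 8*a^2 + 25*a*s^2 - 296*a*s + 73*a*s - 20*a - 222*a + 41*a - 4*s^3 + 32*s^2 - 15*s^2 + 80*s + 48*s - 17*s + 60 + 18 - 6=-7*a^3 + a^2*(22*s + 80) + a*(25*s^2 - 223*s - 201) - 4*s^3 + 17*s^2 + 111*s + 72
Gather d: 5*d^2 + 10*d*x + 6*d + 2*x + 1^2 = 5*d^2 + d*(10*x + 6) + 2*x + 1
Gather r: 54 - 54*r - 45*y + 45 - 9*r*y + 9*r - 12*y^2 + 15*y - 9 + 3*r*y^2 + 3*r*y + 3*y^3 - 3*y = r*(3*y^2 - 6*y - 45) + 3*y^3 - 12*y^2 - 33*y + 90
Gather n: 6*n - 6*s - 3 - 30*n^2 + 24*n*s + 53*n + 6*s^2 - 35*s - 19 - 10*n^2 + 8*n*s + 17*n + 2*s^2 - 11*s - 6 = -40*n^2 + n*(32*s + 76) + 8*s^2 - 52*s - 28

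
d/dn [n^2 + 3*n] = 2*n + 3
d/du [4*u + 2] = 4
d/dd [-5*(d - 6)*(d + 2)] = 20 - 10*d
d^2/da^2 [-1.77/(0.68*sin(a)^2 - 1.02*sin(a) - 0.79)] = (-3.273792*sin(a)^4 + 3.683016*sin(a)^3 - 0.734195999999999*sin(a)^2 - 5.939766*sin(a) + 5.584704)/(-0.68*sin(a)^2 + 1.02*sin(a) + 0.79)^3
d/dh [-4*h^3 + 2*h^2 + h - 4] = -12*h^2 + 4*h + 1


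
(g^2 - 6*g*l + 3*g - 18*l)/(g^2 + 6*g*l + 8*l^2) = (g^2 - 6*g*l + 3*g - 18*l)/(g^2 + 6*g*l + 8*l^2)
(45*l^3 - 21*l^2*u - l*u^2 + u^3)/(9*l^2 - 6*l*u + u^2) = 5*l + u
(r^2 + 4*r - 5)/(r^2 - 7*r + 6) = (r + 5)/(r - 6)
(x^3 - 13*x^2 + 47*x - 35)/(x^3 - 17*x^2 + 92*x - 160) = (x^2 - 8*x + 7)/(x^2 - 12*x + 32)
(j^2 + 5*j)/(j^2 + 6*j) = (j + 5)/(j + 6)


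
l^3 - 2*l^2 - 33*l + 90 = (l - 5)*(l - 3)*(l + 6)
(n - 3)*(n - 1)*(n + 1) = n^3 - 3*n^2 - n + 3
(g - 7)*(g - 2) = g^2 - 9*g + 14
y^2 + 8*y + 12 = (y + 2)*(y + 6)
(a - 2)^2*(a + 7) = a^3 + 3*a^2 - 24*a + 28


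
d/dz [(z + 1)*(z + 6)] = 2*z + 7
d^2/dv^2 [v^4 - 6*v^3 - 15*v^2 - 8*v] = 12*v^2 - 36*v - 30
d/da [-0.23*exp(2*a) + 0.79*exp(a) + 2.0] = (0.79 - 0.46*exp(a))*exp(a)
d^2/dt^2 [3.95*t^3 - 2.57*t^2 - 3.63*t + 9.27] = 23.7*t - 5.14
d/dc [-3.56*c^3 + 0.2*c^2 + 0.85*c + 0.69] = -10.68*c^2 + 0.4*c + 0.85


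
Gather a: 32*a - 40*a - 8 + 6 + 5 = 3 - 8*a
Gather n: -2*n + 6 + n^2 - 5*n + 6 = n^2 - 7*n + 12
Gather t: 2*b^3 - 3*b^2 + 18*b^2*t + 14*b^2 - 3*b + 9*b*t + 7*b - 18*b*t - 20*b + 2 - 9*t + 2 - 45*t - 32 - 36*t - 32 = 2*b^3 + 11*b^2 - 16*b + t*(18*b^2 - 9*b - 90) - 60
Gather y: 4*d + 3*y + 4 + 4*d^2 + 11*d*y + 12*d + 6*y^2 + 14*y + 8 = 4*d^2 + 16*d + 6*y^2 + y*(11*d + 17) + 12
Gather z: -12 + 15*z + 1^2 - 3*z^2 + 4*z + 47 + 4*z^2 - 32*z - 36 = z^2 - 13*z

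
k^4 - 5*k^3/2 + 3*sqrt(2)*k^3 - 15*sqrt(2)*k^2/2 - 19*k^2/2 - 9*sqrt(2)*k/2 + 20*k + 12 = (k - 3)*(k + 1/2)*(k - sqrt(2))*(k + 4*sqrt(2))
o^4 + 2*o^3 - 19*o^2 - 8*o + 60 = (o - 3)*(o - 2)*(o + 2)*(o + 5)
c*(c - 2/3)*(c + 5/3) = c^3 + c^2 - 10*c/9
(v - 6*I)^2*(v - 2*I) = v^3 - 14*I*v^2 - 60*v + 72*I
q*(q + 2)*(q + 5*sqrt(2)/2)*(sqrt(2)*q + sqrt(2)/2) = sqrt(2)*q^4 + 5*sqrt(2)*q^3/2 + 5*q^3 + sqrt(2)*q^2 + 25*q^2/2 + 5*q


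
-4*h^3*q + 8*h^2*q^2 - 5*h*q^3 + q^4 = q*(-2*h + q)^2*(-h + q)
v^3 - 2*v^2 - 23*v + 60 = (v - 4)*(v - 3)*(v + 5)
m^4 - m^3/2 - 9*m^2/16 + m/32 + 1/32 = (m - 1)*(m - 1/4)*(m + 1/4)*(m + 1/2)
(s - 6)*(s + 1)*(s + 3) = s^3 - 2*s^2 - 21*s - 18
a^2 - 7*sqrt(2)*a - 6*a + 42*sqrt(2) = (a - 6)*(a - 7*sqrt(2))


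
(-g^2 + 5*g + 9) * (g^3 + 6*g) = -g^5 + 5*g^4 + 3*g^3 + 30*g^2 + 54*g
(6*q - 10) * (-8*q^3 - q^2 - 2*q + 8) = -48*q^4 + 74*q^3 - 2*q^2 + 68*q - 80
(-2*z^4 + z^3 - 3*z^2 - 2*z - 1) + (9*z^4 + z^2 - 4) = 7*z^4 + z^3 - 2*z^2 - 2*z - 5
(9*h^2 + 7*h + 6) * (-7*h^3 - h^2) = -63*h^5 - 58*h^4 - 49*h^3 - 6*h^2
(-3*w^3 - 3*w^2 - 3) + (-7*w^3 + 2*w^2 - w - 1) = -10*w^3 - w^2 - w - 4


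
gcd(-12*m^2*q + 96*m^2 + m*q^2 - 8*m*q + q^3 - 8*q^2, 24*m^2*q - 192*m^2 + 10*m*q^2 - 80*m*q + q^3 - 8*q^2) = 4*m*q - 32*m + q^2 - 8*q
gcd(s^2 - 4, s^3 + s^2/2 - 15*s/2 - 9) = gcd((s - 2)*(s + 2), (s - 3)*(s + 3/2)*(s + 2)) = s + 2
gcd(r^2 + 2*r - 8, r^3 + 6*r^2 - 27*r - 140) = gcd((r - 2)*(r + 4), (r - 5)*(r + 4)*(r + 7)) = r + 4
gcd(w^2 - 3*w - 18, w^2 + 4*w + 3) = w + 3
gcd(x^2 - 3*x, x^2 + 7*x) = x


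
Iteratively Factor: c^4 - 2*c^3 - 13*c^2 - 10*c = (c + 1)*(c^3 - 3*c^2 - 10*c) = (c - 5)*(c + 1)*(c^2 + 2*c) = c*(c - 5)*(c + 1)*(c + 2)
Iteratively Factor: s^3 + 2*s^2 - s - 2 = (s + 1)*(s^2 + s - 2) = (s - 1)*(s + 1)*(s + 2)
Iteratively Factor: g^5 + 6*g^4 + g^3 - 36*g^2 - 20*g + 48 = (g + 3)*(g^4 + 3*g^3 - 8*g^2 - 12*g + 16) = (g + 3)*(g + 4)*(g^3 - g^2 - 4*g + 4) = (g - 2)*(g + 3)*(g + 4)*(g^2 + g - 2) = (g - 2)*(g - 1)*(g + 3)*(g + 4)*(g + 2)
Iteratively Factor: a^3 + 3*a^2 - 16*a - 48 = (a + 3)*(a^2 - 16) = (a - 4)*(a + 3)*(a + 4)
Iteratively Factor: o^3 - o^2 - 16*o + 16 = (o - 4)*(o^2 + 3*o - 4) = (o - 4)*(o + 4)*(o - 1)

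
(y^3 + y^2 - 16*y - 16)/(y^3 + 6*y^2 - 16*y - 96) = (y + 1)/(y + 6)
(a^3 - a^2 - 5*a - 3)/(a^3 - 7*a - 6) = (a + 1)/(a + 2)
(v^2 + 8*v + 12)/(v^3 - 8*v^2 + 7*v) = (v^2 + 8*v + 12)/(v*(v^2 - 8*v + 7))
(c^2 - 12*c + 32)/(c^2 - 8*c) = (c - 4)/c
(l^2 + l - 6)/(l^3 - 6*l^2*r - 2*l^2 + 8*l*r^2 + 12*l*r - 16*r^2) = (l + 3)/(l^2 - 6*l*r + 8*r^2)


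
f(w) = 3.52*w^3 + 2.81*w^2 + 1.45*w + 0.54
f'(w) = 10.56*w^2 + 5.62*w + 1.45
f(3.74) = 229.41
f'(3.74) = 170.18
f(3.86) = 250.45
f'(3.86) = 180.48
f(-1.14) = -2.68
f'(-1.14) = 8.77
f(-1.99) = -18.96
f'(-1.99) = 32.08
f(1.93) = 39.11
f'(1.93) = 51.63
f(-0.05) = 0.47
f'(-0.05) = 1.20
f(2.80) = 103.90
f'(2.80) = 99.98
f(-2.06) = -21.29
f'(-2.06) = 34.69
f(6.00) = 870.72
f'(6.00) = 415.33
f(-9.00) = -2350.98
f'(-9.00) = 806.23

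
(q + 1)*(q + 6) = q^2 + 7*q + 6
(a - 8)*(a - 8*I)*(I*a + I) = I*a^3 + 8*a^2 - 7*I*a^2 - 56*a - 8*I*a - 64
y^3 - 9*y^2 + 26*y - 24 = (y - 4)*(y - 3)*(y - 2)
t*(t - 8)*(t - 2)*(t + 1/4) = t^4 - 39*t^3/4 + 27*t^2/2 + 4*t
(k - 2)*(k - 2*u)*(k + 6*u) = k^3 + 4*k^2*u - 2*k^2 - 12*k*u^2 - 8*k*u + 24*u^2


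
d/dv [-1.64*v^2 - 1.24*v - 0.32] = -3.28*v - 1.24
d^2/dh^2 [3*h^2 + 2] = 6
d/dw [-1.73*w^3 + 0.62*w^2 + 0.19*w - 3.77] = -5.19*w^2 + 1.24*w + 0.19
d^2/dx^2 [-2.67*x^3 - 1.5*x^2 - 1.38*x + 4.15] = -16.02*x - 3.0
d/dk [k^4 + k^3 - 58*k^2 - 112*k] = 4*k^3 + 3*k^2 - 116*k - 112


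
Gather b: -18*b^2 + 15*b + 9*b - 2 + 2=-18*b^2 + 24*b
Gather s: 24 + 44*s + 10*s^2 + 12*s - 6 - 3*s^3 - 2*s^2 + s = -3*s^3 + 8*s^2 + 57*s + 18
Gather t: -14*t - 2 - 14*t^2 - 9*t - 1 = -14*t^2 - 23*t - 3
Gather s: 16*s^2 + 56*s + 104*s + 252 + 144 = 16*s^2 + 160*s + 396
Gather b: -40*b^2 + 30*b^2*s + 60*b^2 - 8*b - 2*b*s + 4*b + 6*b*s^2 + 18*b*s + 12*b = b^2*(30*s + 20) + b*(6*s^2 + 16*s + 8)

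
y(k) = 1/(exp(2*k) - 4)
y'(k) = -2*exp(2*k)/(exp(2*k) - 4)^2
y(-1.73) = -0.25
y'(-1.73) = -0.00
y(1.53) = 0.06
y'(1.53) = -0.14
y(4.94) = 0.00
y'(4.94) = -0.00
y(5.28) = 0.00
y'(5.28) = -0.00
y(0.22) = -0.41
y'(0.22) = -0.52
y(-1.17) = -0.26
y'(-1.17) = -0.01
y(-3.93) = -0.25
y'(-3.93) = -0.00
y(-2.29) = -0.25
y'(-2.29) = -0.00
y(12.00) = 0.00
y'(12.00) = 0.00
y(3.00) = 0.00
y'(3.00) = -0.00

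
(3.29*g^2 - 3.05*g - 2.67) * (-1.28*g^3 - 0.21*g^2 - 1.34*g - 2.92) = -4.2112*g^5 + 3.2131*g^4 - 0.350500000000001*g^3 - 4.9591*g^2 + 12.4838*g + 7.7964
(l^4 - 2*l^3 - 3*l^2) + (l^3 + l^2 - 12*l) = l^4 - l^3 - 2*l^2 - 12*l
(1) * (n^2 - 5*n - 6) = n^2 - 5*n - 6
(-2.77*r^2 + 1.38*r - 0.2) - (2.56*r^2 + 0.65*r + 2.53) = -5.33*r^2 + 0.73*r - 2.73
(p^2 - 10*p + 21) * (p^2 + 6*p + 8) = p^4 - 4*p^3 - 31*p^2 + 46*p + 168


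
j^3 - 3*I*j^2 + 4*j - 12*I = (j - 3*I)*(j - 2*I)*(j + 2*I)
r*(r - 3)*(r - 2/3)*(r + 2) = r^4 - 5*r^3/3 - 16*r^2/3 + 4*r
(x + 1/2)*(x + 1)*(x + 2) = x^3 + 7*x^2/2 + 7*x/2 + 1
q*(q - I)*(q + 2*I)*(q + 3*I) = q^4 + 4*I*q^3 - q^2 + 6*I*q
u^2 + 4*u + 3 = (u + 1)*(u + 3)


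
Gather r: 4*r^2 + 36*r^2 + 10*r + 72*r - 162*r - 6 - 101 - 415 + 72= 40*r^2 - 80*r - 450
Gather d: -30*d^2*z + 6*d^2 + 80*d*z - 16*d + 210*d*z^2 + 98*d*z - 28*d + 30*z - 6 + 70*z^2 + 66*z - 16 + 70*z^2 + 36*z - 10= d^2*(6 - 30*z) + d*(210*z^2 + 178*z - 44) + 140*z^2 + 132*z - 32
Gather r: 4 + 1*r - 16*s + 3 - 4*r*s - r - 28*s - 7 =-4*r*s - 44*s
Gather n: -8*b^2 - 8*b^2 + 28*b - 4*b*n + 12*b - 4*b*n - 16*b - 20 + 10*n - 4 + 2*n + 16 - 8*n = -16*b^2 + 24*b + n*(4 - 8*b) - 8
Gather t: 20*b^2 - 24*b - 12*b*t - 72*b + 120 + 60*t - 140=20*b^2 - 96*b + t*(60 - 12*b) - 20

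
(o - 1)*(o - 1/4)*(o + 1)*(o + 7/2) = o^4 + 13*o^3/4 - 15*o^2/8 - 13*o/4 + 7/8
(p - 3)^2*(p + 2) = p^3 - 4*p^2 - 3*p + 18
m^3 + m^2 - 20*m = m*(m - 4)*(m + 5)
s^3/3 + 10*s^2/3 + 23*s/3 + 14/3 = (s/3 + 1/3)*(s + 2)*(s + 7)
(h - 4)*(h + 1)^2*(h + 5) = h^4 + 3*h^3 - 17*h^2 - 39*h - 20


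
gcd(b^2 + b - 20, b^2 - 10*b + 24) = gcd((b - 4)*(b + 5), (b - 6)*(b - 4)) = b - 4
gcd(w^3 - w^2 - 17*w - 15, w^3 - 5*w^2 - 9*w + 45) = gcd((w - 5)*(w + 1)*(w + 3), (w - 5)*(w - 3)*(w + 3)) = w^2 - 2*w - 15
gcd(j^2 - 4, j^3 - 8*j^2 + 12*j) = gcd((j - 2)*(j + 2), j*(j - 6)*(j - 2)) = j - 2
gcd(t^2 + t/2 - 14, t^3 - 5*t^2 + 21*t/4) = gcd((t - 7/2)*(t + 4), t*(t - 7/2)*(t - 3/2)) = t - 7/2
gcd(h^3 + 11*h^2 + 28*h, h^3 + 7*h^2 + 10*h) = h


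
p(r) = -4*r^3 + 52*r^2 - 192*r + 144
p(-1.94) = 741.39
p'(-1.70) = -403.48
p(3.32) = -66.65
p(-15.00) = 28224.00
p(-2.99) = 1289.89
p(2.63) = -74.05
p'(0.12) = -179.69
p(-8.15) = 7328.14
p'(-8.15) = -1836.67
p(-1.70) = 640.33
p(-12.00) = 16848.00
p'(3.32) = 21.01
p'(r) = -12*r^2 + 104*r - 192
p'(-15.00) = -4452.00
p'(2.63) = -1.48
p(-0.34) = 215.45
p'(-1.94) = -438.92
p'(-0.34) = -228.75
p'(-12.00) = -3168.00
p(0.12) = 121.70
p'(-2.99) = -610.24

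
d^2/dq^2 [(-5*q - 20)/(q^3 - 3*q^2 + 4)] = 30*(-3*q^2*(q - 2)^2*(q + 4) + (q^2 - 2*q + (q - 1)*(q + 4))*(q^3 - 3*q^2 + 4))/(q^3 - 3*q^2 + 4)^3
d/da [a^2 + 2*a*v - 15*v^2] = 2*a + 2*v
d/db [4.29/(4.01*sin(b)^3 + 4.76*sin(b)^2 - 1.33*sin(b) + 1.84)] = (-51.6087*sin(b)^2 - 40.8408*sin(b) + 5.7057)*cos(b)/(4.01*sin(b)^3 + 4.76*sin(b)^2 - 1.33*sin(b) + 1.84)^2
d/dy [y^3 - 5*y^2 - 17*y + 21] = 3*y^2 - 10*y - 17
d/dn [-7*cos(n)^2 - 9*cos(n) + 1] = (14*cos(n) + 9)*sin(n)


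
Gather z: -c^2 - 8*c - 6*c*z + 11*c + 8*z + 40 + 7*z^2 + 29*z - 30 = -c^2 + 3*c + 7*z^2 + z*(37 - 6*c) + 10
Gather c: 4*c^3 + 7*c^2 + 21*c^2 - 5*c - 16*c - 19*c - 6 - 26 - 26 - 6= 4*c^3 + 28*c^2 - 40*c - 64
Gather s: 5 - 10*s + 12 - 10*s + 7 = 24 - 20*s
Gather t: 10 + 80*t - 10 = 80*t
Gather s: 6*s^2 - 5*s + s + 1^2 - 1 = 6*s^2 - 4*s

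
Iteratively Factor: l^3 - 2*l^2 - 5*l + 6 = (l - 3)*(l^2 + l - 2) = (l - 3)*(l + 2)*(l - 1)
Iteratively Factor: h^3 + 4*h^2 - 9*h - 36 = (h + 4)*(h^2 - 9) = (h + 3)*(h + 4)*(h - 3)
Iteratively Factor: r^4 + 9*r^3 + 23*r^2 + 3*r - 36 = (r + 3)*(r^3 + 6*r^2 + 5*r - 12) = (r + 3)*(r + 4)*(r^2 + 2*r - 3) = (r - 1)*(r + 3)*(r + 4)*(r + 3)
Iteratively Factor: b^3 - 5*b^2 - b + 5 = (b - 1)*(b^2 - 4*b - 5) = (b - 5)*(b - 1)*(b + 1)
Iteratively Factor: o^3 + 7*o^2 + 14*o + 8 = (o + 1)*(o^2 + 6*o + 8) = (o + 1)*(o + 4)*(o + 2)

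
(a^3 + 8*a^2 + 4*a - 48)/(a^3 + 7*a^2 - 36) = (a + 4)/(a + 3)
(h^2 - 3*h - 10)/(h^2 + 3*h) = (h^2 - 3*h - 10)/(h*(h + 3))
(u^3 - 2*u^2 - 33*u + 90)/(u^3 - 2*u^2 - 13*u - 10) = (u^2 + 3*u - 18)/(u^2 + 3*u + 2)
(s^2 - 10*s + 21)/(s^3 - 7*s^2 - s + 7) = (s - 3)/(s^2 - 1)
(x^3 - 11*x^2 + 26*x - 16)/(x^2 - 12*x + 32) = (x^2 - 3*x + 2)/(x - 4)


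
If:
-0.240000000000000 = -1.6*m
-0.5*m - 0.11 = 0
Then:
No Solution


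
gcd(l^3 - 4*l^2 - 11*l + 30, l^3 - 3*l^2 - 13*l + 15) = l^2 - 2*l - 15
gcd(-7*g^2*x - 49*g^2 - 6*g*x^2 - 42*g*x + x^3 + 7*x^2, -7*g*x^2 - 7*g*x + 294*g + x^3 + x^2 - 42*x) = -7*g*x - 49*g + x^2 + 7*x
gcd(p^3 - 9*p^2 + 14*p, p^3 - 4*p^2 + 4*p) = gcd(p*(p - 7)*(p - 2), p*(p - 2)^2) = p^2 - 2*p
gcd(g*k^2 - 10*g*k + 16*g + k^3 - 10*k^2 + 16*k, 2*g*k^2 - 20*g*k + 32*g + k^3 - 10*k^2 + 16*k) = k^2 - 10*k + 16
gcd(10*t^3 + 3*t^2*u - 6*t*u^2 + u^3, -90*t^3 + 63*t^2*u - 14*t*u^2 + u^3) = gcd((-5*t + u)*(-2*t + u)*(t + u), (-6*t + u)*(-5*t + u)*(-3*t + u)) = 5*t - u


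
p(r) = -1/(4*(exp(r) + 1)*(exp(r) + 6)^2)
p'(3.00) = 0.00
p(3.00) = 0.00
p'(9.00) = 0.00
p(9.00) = 0.00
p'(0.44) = 0.00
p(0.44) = -0.00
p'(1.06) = 0.00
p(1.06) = -0.00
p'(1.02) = 0.00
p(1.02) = -0.00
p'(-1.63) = 0.00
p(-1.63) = -0.01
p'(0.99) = 0.00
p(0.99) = -0.00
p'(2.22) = 0.00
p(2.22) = -0.00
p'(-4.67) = 0.00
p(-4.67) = -0.01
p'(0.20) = 0.00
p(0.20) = -0.00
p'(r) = exp(r)/(2*(exp(r) + 1)*(exp(r) + 6)^3) + exp(r)/(4*(exp(r) + 1)^2*(exp(r) + 6)^2)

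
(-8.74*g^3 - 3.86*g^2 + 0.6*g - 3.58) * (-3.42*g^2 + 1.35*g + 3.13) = 29.8908*g^5 + 1.4022*g^4 - 34.6192*g^3 + 0.971800000000002*g^2 - 2.955*g - 11.2054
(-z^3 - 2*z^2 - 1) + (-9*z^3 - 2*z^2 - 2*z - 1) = -10*z^3 - 4*z^2 - 2*z - 2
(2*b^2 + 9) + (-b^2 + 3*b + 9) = b^2 + 3*b + 18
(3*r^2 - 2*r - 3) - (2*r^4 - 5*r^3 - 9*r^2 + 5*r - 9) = -2*r^4 + 5*r^3 + 12*r^2 - 7*r + 6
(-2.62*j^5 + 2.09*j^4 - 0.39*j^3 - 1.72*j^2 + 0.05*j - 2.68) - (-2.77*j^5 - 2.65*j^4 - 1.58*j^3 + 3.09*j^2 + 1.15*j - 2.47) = 0.15*j^5 + 4.74*j^4 + 1.19*j^3 - 4.81*j^2 - 1.1*j - 0.21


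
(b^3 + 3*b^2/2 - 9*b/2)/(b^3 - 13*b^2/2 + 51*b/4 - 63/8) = 4*b*(b + 3)/(4*b^2 - 20*b + 21)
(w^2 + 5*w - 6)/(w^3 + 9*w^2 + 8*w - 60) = (w - 1)/(w^2 + 3*w - 10)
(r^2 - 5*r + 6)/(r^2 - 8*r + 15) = (r - 2)/(r - 5)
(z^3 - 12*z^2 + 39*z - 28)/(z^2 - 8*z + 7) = z - 4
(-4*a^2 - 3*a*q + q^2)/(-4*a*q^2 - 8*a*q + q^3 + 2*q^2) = (a + q)/(q*(q + 2))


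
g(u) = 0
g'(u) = 0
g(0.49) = 0.00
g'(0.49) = 0.00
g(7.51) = 0.00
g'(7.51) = 0.00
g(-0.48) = 0.00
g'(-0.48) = 0.00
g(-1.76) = 0.00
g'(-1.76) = 0.00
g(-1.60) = 0.00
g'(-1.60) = 0.00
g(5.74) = 0.00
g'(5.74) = 0.00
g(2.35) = 0.00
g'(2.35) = 0.00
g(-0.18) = 0.00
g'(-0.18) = 0.00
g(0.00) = 0.00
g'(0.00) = 0.00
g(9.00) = 0.00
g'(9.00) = 0.00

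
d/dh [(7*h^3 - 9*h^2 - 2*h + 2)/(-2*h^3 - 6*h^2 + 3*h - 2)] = (-60*h^4 + 34*h^3 - 69*h^2 + 60*h - 2)/(4*h^6 + 24*h^5 + 24*h^4 - 28*h^3 + 33*h^2 - 12*h + 4)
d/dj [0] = 0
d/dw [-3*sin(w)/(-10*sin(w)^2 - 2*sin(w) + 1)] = 3*(5*cos(2*w) - 6)*cos(w)/(10*sin(w)^2 + 2*sin(w) - 1)^2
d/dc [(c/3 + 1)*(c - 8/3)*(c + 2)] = c^2 + 14*c/9 - 22/9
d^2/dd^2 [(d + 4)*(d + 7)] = 2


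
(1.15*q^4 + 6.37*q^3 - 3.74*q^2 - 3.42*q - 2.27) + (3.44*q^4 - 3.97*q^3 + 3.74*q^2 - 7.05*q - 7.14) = 4.59*q^4 + 2.4*q^3 - 10.47*q - 9.41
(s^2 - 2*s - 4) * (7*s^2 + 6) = 7*s^4 - 14*s^3 - 22*s^2 - 12*s - 24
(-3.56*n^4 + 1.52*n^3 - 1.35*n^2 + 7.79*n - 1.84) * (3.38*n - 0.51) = -12.0328*n^5 + 6.9532*n^4 - 5.3382*n^3 + 27.0187*n^2 - 10.1921*n + 0.9384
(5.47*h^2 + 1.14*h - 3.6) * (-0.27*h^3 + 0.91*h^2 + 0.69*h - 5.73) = -1.4769*h^5 + 4.6699*h^4 + 5.7837*h^3 - 33.8325*h^2 - 9.0162*h + 20.628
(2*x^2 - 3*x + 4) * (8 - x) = -2*x^3 + 19*x^2 - 28*x + 32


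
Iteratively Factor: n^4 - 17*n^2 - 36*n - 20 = (n + 2)*(n^3 - 2*n^2 - 13*n - 10) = (n + 1)*(n + 2)*(n^2 - 3*n - 10) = (n - 5)*(n + 1)*(n + 2)*(n + 2)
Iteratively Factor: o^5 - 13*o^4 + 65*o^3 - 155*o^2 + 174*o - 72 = (o - 3)*(o^4 - 10*o^3 + 35*o^2 - 50*o + 24) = (o - 3)*(o - 1)*(o^3 - 9*o^2 + 26*o - 24) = (o - 3)^2*(o - 1)*(o^2 - 6*o + 8) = (o - 3)^2*(o - 2)*(o - 1)*(o - 4)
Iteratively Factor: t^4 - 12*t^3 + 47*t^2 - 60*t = (t - 4)*(t^3 - 8*t^2 + 15*t) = (t - 4)*(t - 3)*(t^2 - 5*t) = (t - 5)*(t - 4)*(t - 3)*(t)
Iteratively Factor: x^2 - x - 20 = (x - 5)*(x + 4)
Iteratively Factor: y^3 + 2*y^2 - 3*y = (y + 3)*(y^2 - y) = y*(y + 3)*(y - 1)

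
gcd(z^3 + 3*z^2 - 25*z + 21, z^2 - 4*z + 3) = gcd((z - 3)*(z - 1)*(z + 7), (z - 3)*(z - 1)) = z^2 - 4*z + 3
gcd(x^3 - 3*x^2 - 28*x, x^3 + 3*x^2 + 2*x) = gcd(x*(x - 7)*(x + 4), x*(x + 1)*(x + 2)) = x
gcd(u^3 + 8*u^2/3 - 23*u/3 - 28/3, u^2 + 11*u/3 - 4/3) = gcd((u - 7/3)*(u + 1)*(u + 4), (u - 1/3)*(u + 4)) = u + 4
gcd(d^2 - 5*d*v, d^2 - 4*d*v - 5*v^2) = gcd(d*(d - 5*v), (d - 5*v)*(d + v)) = -d + 5*v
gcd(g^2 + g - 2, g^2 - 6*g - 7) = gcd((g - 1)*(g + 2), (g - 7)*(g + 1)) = 1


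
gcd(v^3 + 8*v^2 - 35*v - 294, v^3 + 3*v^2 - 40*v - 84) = v^2 + v - 42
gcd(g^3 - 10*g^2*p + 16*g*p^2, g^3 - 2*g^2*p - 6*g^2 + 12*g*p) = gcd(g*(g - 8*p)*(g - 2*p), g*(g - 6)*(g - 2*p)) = -g^2 + 2*g*p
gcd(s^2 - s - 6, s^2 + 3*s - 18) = s - 3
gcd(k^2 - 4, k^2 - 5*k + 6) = k - 2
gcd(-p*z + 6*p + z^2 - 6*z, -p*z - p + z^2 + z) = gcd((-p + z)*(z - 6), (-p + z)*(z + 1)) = -p + z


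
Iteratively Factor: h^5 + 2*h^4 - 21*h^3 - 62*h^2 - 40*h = (h + 4)*(h^4 - 2*h^3 - 13*h^2 - 10*h) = (h - 5)*(h + 4)*(h^3 + 3*h^2 + 2*h) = h*(h - 5)*(h + 4)*(h^2 + 3*h + 2) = h*(h - 5)*(h + 2)*(h + 4)*(h + 1)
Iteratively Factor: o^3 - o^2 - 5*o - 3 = (o + 1)*(o^2 - 2*o - 3) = (o - 3)*(o + 1)*(o + 1)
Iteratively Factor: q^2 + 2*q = (q)*(q + 2)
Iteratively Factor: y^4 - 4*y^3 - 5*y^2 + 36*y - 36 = (y - 2)*(y^3 - 2*y^2 - 9*y + 18) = (y - 3)*(y - 2)*(y^2 + y - 6) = (y - 3)*(y - 2)^2*(y + 3)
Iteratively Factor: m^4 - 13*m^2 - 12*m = (m + 3)*(m^3 - 3*m^2 - 4*m) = (m - 4)*(m + 3)*(m^2 + m) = m*(m - 4)*(m + 3)*(m + 1)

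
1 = 1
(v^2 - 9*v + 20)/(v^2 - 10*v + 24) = (v - 5)/(v - 6)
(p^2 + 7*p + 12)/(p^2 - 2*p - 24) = (p + 3)/(p - 6)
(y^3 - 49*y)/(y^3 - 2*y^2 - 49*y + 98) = y/(y - 2)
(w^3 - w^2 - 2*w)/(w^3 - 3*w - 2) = w/(w + 1)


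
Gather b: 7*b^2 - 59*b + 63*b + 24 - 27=7*b^2 + 4*b - 3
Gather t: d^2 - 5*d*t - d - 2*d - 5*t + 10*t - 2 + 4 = d^2 - 3*d + t*(5 - 5*d) + 2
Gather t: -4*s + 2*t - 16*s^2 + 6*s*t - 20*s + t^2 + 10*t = -16*s^2 - 24*s + t^2 + t*(6*s + 12)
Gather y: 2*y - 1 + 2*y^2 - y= 2*y^2 + y - 1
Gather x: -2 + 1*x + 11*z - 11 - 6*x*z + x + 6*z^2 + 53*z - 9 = x*(2 - 6*z) + 6*z^2 + 64*z - 22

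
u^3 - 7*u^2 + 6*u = u*(u - 6)*(u - 1)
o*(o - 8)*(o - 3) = o^3 - 11*o^2 + 24*o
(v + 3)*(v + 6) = v^2 + 9*v + 18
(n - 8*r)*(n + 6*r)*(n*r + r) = n^3*r - 2*n^2*r^2 + n^2*r - 48*n*r^3 - 2*n*r^2 - 48*r^3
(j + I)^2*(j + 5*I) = j^3 + 7*I*j^2 - 11*j - 5*I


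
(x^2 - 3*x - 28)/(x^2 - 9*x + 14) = (x + 4)/(x - 2)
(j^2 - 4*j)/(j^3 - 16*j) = 1/(j + 4)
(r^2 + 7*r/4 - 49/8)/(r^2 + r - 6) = (r^2 + 7*r/4 - 49/8)/(r^2 + r - 6)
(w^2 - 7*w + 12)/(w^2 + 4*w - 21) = (w - 4)/(w + 7)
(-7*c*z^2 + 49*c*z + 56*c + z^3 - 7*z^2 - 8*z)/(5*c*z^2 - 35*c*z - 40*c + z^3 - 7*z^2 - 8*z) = (-7*c + z)/(5*c + z)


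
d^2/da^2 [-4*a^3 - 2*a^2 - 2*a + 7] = -24*a - 4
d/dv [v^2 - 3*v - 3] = 2*v - 3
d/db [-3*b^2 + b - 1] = 1 - 6*b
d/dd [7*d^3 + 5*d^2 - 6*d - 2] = 21*d^2 + 10*d - 6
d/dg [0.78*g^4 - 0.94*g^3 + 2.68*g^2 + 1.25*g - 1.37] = 3.12*g^3 - 2.82*g^2 + 5.36*g + 1.25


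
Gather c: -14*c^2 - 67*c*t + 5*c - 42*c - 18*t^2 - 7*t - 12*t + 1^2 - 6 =-14*c^2 + c*(-67*t - 37) - 18*t^2 - 19*t - 5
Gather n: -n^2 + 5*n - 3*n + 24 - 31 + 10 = -n^2 + 2*n + 3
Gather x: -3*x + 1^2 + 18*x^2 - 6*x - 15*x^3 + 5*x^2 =-15*x^3 + 23*x^2 - 9*x + 1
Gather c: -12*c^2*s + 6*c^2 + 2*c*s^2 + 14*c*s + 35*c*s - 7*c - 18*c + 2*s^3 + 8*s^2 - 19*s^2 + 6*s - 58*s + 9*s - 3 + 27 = c^2*(6 - 12*s) + c*(2*s^2 + 49*s - 25) + 2*s^3 - 11*s^2 - 43*s + 24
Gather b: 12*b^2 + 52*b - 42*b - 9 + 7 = 12*b^2 + 10*b - 2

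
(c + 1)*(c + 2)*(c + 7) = c^3 + 10*c^2 + 23*c + 14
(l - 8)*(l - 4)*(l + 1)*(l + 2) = l^4 - 9*l^3 - 2*l^2 + 72*l + 64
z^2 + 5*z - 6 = (z - 1)*(z + 6)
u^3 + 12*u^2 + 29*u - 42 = (u - 1)*(u + 6)*(u + 7)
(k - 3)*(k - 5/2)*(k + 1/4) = k^3 - 21*k^2/4 + 49*k/8 + 15/8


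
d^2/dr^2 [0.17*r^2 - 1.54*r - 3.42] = 0.340000000000000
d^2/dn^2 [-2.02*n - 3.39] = 0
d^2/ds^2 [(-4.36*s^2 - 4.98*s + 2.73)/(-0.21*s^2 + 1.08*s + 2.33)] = (2.416932*s^3 + 12.07773*s^2 + 18.335268*s + 13.236542)/(0.009261*s^6 - 0.142884*s^5 + 0.426573*s^4 + 1.910952*s^3 - 4.732929*s^2 - 17.589636*s - 12.649337)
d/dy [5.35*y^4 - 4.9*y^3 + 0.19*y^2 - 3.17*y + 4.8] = 21.4*y^3 - 14.7*y^2 + 0.38*y - 3.17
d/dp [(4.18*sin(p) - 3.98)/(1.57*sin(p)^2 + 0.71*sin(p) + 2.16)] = (-6.5626*sin(p)^2 + 12.4972*sin(p) + 11.8546)*cos(p)/(2.4649*sin(p)^4 + 2.2294*sin(p)^3 + 7.2865*sin(p)^2 + 3.0672*sin(p) + 4.6656)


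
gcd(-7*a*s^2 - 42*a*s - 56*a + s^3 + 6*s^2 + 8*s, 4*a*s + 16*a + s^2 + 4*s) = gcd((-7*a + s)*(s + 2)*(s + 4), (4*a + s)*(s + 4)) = s + 4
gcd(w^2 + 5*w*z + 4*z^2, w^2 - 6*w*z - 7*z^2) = w + z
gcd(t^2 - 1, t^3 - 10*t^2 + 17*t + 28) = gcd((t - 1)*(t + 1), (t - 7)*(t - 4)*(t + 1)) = t + 1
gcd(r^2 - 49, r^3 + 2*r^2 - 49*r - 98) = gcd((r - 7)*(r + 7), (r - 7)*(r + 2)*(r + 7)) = r^2 - 49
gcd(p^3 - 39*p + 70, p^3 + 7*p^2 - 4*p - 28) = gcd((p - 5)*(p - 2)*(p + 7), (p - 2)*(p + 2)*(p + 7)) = p^2 + 5*p - 14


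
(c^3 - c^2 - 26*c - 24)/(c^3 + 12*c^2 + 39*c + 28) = (c - 6)/(c + 7)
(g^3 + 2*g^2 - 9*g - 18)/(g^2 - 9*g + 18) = (g^2 + 5*g + 6)/(g - 6)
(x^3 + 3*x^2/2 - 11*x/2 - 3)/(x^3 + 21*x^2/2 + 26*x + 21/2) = (x - 2)/(x + 7)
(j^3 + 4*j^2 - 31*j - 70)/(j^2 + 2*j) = j + 2 - 35/j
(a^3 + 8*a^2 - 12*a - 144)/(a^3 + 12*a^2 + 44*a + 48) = (a^2 + 2*a - 24)/(a^2 + 6*a + 8)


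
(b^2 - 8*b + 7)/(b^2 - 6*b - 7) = (b - 1)/(b + 1)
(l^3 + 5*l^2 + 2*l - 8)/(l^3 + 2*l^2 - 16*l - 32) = (l - 1)/(l - 4)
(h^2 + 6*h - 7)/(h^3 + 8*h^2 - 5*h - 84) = (h - 1)/(h^2 + h - 12)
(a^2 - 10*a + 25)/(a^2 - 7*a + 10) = (a - 5)/(a - 2)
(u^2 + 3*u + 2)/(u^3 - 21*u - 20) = (u + 2)/(u^2 - u - 20)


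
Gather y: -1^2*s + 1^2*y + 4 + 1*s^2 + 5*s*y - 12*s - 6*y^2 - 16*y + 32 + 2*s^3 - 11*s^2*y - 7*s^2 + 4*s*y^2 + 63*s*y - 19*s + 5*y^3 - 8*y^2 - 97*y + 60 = 2*s^3 - 6*s^2 - 32*s + 5*y^3 + y^2*(4*s - 14) + y*(-11*s^2 + 68*s - 112) + 96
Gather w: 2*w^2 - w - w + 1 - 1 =2*w^2 - 2*w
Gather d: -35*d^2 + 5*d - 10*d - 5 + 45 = -35*d^2 - 5*d + 40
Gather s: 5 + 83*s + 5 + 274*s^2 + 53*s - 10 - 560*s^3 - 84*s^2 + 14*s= -560*s^3 + 190*s^2 + 150*s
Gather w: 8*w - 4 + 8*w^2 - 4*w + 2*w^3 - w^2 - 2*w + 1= 2*w^3 + 7*w^2 + 2*w - 3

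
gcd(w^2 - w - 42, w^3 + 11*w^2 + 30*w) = w + 6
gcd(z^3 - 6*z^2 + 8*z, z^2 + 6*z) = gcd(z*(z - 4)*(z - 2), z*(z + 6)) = z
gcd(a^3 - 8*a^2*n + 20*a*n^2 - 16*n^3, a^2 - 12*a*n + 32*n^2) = a - 4*n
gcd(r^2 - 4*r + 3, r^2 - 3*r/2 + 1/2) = r - 1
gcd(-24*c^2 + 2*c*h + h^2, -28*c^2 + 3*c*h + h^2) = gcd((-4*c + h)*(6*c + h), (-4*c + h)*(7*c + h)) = 4*c - h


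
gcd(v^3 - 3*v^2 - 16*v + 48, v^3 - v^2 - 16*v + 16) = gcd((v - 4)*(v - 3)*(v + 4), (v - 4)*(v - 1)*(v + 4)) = v^2 - 16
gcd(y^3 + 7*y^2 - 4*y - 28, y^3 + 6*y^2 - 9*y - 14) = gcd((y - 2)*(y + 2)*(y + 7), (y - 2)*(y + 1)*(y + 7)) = y^2 + 5*y - 14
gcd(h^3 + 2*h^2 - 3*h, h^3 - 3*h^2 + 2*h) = h^2 - h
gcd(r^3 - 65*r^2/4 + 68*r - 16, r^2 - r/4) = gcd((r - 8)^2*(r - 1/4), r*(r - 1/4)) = r - 1/4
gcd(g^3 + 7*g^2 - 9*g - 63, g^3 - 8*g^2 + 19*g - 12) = g - 3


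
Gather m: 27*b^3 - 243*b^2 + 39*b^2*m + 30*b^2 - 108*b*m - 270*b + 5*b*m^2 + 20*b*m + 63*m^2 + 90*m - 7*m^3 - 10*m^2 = 27*b^3 - 213*b^2 - 270*b - 7*m^3 + m^2*(5*b + 53) + m*(39*b^2 - 88*b + 90)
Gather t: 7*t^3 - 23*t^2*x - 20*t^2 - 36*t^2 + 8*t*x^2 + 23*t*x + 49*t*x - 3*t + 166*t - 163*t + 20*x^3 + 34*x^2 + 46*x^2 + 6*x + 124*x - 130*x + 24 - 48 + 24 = 7*t^3 + t^2*(-23*x - 56) + t*(8*x^2 + 72*x) + 20*x^3 + 80*x^2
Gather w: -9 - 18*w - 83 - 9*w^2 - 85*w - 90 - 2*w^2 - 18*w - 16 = -11*w^2 - 121*w - 198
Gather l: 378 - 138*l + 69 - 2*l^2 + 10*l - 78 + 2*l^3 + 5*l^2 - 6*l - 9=2*l^3 + 3*l^2 - 134*l + 360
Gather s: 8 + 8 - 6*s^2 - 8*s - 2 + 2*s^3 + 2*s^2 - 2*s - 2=2*s^3 - 4*s^2 - 10*s + 12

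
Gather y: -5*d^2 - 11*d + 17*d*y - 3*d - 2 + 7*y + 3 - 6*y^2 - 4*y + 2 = -5*d^2 - 14*d - 6*y^2 + y*(17*d + 3) + 3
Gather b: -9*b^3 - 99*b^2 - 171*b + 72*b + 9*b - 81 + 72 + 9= -9*b^3 - 99*b^2 - 90*b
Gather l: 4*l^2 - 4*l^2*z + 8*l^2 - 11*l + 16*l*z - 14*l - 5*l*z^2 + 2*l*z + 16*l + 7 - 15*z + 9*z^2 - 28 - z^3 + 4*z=l^2*(12 - 4*z) + l*(-5*z^2 + 18*z - 9) - z^3 + 9*z^2 - 11*z - 21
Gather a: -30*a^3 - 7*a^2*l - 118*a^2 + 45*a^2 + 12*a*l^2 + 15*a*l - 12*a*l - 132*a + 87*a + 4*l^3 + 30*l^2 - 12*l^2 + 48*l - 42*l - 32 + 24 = -30*a^3 + a^2*(-7*l - 73) + a*(12*l^2 + 3*l - 45) + 4*l^3 + 18*l^2 + 6*l - 8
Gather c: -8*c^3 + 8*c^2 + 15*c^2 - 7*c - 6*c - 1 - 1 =-8*c^3 + 23*c^2 - 13*c - 2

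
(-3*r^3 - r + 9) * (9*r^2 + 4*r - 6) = -27*r^5 - 12*r^4 + 9*r^3 + 77*r^2 + 42*r - 54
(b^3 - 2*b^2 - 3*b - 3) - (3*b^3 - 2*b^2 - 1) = -2*b^3 - 3*b - 2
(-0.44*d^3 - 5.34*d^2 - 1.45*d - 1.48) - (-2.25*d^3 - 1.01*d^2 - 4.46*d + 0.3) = 1.81*d^3 - 4.33*d^2 + 3.01*d - 1.78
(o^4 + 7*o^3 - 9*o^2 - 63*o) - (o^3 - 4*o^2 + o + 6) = o^4 + 6*o^3 - 5*o^2 - 64*o - 6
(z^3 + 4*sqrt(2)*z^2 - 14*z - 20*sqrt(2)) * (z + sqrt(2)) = z^4 + 5*sqrt(2)*z^3 - 6*z^2 - 34*sqrt(2)*z - 40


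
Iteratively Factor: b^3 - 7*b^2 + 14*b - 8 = (b - 4)*(b^2 - 3*b + 2) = (b - 4)*(b - 2)*(b - 1)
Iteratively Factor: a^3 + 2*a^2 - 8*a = (a + 4)*(a^2 - 2*a) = (a - 2)*(a + 4)*(a)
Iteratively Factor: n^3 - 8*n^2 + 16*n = (n - 4)*(n^2 - 4*n) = n*(n - 4)*(n - 4)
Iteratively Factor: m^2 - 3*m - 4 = (m + 1)*(m - 4)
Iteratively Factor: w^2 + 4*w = (w + 4)*(w)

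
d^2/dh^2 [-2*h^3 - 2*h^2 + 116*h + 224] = -12*h - 4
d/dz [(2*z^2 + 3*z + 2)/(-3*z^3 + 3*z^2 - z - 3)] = (6*z^4 + 18*z^3 + 7*z^2 - 24*z - 7)/(9*z^6 - 18*z^5 + 15*z^4 + 12*z^3 - 17*z^2 + 6*z + 9)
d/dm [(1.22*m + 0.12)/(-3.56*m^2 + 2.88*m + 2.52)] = (4.3432*m^2 + 0.8544*m + 2.7288)/(12.6736*m^4 - 20.5056*m^3 - 9.648*m^2 + 14.5152*m + 6.3504)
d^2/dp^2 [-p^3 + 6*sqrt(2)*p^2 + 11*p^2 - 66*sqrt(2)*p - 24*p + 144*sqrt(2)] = -6*p + 12*sqrt(2) + 22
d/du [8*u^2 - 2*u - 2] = 16*u - 2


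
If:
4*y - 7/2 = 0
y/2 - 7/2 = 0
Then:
No Solution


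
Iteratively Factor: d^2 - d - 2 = (d - 2)*(d + 1)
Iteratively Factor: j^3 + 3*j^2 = (j + 3)*(j^2) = j*(j + 3)*(j)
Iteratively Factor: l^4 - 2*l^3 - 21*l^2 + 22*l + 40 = (l - 2)*(l^3 - 21*l - 20) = (l - 5)*(l - 2)*(l^2 + 5*l + 4) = (l - 5)*(l - 2)*(l + 1)*(l + 4)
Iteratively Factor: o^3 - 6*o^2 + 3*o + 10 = (o + 1)*(o^2 - 7*o + 10) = (o - 5)*(o + 1)*(o - 2)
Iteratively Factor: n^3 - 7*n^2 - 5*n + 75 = (n - 5)*(n^2 - 2*n - 15) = (n - 5)*(n + 3)*(n - 5)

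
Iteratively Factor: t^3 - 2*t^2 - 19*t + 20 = (t - 1)*(t^2 - t - 20) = (t - 1)*(t + 4)*(t - 5)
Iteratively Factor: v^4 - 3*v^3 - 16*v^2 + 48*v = (v)*(v^3 - 3*v^2 - 16*v + 48) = v*(v - 3)*(v^2 - 16) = v*(v - 4)*(v - 3)*(v + 4)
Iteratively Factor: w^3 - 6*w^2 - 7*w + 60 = (w - 5)*(w^2 - w - 12) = (w - 5)*(w - 4)*(w + 3)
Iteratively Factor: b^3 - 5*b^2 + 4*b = (b - 4)*(b^2 - b) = (b - 4)*(b - 1)*(b)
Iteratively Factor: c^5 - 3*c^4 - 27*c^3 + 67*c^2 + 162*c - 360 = (c - 5)*(c^4 + 2*c^3 - 17*c^2 - 18*c + 72) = (c - 5)*(c - 2)*(c^3 + 4*c^2 - 9*c - 36) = (c - 5)*(c - 3)*(c - 2)*(c^2 + 7*c + 12) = (c - 5)*(c - 3)*(c - 2)*(c + 4)*(c + 3)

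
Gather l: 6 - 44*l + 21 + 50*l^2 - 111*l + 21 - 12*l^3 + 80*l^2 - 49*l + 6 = -12*l^3 + 130*l^2 - 204*l + 54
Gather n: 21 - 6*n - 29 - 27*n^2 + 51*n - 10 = -27*n^2 + 45*n - 18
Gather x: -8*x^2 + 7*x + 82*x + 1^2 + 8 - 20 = -8*x^2 + 89*x - 11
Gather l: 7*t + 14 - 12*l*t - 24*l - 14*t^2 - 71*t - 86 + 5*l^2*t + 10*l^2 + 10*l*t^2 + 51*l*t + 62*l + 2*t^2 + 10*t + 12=l^2*(5*t + 10) + l*(10*t^2 + 39*t + 38) - 12*t^2 - 54*t - 60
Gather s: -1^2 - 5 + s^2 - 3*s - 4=s^2 - 3*s - 10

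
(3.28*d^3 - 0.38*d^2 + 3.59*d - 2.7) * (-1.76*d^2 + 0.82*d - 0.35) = -5.7728*d^5 + 3.3584*d^4 - 7.778*d^3 + 7.8288*d^2 - 3.4705*d + 0.945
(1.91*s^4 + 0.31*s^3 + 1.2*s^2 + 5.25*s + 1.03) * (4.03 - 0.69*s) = -1.3179*s^5 + 7.4834*s^4 + 0.4213*s^3 + 1.2135*s^2 + 20.4468*s + 4.1509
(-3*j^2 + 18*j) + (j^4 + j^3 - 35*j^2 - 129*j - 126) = j^4 + j^3 - 38*j^2 - 111*j - 126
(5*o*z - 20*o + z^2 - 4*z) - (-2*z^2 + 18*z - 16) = 5*o*z - 20*o + 3*z^2 - 22*z + 16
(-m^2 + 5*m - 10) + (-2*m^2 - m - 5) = -3*m^2 + 4*m - 15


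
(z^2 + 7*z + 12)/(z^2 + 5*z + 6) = (z + 4)/(z + 2)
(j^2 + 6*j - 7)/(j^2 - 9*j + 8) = (j + 7)/(j - 8)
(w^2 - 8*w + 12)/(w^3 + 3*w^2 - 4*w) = (w^2 - 8*w + 12)/(w*(w^2 + 3*w - 4))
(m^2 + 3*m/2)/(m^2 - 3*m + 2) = m*(2*m + 3)/(2*(m^2 - 3*m + 2))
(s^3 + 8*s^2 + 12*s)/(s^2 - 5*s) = (s^2 + 8*s + 12)/(s - 5)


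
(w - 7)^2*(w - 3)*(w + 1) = w^4 - 16*w^3 + 74*w^2 - 56*w - 147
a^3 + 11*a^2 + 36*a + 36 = (a + 2)*(a + 3)*(a + 6)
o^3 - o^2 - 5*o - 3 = (o - 3)*(o + 1)^2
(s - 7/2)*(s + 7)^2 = s^3 + 21*s^2/2 - 343/2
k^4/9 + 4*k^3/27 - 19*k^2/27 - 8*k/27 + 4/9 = (k/3 + 1/3)*(k/3 + 1)*(k - 2)*(k - 2/3)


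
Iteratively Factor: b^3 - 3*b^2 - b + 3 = (b - 1)*(b^2 - 2*b - 3) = (b - 3)*(b - 1)*(b + 1)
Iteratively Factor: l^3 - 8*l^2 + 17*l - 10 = (l - 5)*(l^2 - 3*l + 2) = (l - 5)*(l - 1)*(l - 2)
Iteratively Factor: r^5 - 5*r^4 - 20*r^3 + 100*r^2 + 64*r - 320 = (r + 2)*(r^4 - 7*r^3 - 6*r^2 + 112*r - 160) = (r - 2)*(r + 2)*(r^3 - 5*r^2 - 16*r + 80) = (r - 5)*(r - 2)*(r + 2)*(r^2 - 16) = (r - 5)*(r - 2)*(r + 2)*(r + 4)*(r - 4)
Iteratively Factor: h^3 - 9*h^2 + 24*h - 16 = (h - 1)*(h^2 - 8*h + 16) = (h - 4)*(h - 1)*(h - 4)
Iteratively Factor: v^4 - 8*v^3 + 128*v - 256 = (v - 4)*(v^3 - 4*v^2 - 16*v + 64) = (v - 4)^2*(v^2 - 16) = (v - 4)^2*(v + 4)*(v - 4)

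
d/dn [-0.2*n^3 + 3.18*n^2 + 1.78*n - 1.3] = -0.6*n^2 + 6.36*n + 1.78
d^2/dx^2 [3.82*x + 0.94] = 0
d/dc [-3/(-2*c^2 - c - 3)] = 3*(-4*c - 1)/(2*c^2 + c + 3)^2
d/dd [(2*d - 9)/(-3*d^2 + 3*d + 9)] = (-2*d^2 + 2*d + (2*d - 9)*(2*d - 1) + 6)/(3*(-d^2 + d + 3)^2)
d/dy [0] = 0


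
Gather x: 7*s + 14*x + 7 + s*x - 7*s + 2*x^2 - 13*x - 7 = 2*x^2 + x*(s + 1)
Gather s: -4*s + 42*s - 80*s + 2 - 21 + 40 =21 - 42*s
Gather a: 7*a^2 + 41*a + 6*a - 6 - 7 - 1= 7*a^2 + 47*a - 14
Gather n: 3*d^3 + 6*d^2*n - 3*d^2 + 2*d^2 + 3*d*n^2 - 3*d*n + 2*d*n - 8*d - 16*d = 3*d^3 - d^2 + 3*d*n^2 - 24*d + n*(6*d^2 - d)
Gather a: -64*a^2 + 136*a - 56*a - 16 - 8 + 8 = -64*a^2 + 80*a - 16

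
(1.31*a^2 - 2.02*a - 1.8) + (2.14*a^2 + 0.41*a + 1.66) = 3.45*a^2 - 1.61*a - 0.14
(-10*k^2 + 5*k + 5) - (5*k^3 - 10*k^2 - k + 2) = -5*k^3 + 6*k + 3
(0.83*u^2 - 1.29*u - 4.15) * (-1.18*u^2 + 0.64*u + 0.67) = -0.9794*u^4 + 2.0534*u^3 + 4.6275*u^2 - 3.5203*u - 2.7805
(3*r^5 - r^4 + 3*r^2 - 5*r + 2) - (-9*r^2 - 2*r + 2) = 3*r^5 - r^4 + 12*r^2 - 3*r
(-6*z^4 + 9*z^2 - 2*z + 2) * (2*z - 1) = -12*z^5 + 6*z^4 + 18*z^3 - 13*z^2 + 6*z - 2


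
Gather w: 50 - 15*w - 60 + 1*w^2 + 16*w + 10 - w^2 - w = 0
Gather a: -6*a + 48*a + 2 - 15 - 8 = 42*a - 21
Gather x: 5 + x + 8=x + 13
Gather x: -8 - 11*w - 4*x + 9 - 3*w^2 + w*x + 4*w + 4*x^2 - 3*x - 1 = -3*w^2 - 7*w + 4*x^2 + x*(w - 7)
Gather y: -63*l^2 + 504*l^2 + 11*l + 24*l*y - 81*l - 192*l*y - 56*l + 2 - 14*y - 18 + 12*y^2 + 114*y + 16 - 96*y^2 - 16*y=441*l^2 - 126*l - 84*y^2 + y*(84 - 168*l)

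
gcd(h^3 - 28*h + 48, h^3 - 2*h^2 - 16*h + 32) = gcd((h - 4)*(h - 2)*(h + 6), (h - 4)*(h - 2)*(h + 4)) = h^2 - 6*h + 8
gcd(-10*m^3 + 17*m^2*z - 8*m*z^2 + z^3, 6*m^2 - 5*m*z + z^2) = -2*m + z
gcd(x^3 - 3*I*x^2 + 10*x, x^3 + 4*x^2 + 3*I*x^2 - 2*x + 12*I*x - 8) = x + 2*I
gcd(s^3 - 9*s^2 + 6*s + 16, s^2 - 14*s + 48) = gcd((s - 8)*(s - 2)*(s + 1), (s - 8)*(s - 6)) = s - 8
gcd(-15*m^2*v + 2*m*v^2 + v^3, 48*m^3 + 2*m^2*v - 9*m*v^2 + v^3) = -3*m + v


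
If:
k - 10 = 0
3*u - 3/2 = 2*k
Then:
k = 10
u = 43/6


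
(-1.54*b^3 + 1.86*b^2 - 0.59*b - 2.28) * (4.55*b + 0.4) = -7.007*b^4 + 7.847*b^3 - 1.9405*b^2 - 10.61*b - 0.912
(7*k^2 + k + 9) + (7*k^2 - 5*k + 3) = 14*k^2 - 4*k + 12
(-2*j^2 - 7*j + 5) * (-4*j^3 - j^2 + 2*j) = 8*j^5 + 30*j^4 - 17*j^3 - 19*j^2 + 10*j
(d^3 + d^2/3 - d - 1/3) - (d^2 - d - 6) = d^3 - 2*d^2/3 + 17/3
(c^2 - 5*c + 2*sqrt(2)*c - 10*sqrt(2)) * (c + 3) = c^3 - 2*c^2 + 2*sqrt(2)*c^2 - 15*c - 4*sqrt(2)*c - 30*sqrt(2)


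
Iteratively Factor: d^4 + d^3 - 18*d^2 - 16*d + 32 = (d - 1)*(d^3 + 2*d^2 - 16*d - 32) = (d - 1)*(d + 4)*(d^2 - 2*d - 8) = (d - 4)*(d - 1)*(d + 4)*(d + 2)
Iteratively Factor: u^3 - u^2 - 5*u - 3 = (u + 1)*(u^2 - 2*u - 3) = (u + 1)^2*(u - 3)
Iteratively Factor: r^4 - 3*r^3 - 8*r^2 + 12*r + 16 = (r + 1)*(r^3 - 4*r^2 - 4*r + 16) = (r - 2)*(r + 1)*(r^2 - 2*r - 8) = (r - 2)*(r + 1)*(r + 2)*(r - 4)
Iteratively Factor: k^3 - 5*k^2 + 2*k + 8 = (k - 2)*(k^2 - 3*k - 4) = (k - 2)*(k + 1)*(k - 4)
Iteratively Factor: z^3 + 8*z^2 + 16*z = (z + 4)*(z^2 + 4*z) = z*(z + 4)*(z + 4)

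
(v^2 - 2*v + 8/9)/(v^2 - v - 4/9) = (3*v - 2)/(3*v + 1)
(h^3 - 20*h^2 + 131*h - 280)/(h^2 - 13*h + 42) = (h^2 - 13*h + 40)/(h - 6)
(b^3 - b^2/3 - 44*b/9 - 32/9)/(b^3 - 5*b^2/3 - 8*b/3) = (b + 4/3)/b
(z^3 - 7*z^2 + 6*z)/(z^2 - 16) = z*(z^2 - 7*z + 6)/(z^2 - 16)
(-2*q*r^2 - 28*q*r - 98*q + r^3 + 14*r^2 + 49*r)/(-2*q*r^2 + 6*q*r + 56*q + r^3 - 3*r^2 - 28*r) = (r^2 + 14*r + 49)/(r^2 - 3*r - 28)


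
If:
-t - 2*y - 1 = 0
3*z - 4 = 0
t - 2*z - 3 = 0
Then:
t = 17/3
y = -10/3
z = 4/3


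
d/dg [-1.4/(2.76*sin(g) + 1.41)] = 3.864*cos(g)/(2.76*sin(g) + 1.41)^2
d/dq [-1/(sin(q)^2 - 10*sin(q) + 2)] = 2*(sin(q) - 5)*cos(q)/(sin(q)^2 - 10*sin(q) + 2)^2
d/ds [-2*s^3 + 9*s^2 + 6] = 6*s*(3 - s)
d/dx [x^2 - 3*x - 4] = 2*x - 3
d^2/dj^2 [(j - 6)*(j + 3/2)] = 2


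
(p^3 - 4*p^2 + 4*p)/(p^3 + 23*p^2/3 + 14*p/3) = 3*(p^2 - 4*p + 4)/(3*p^2 + 23*p + 14)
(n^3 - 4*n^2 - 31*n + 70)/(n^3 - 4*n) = (n^2 - 2*n - 35)/(n*(n + 2))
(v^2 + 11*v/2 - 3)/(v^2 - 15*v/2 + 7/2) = (v + 6)/(v - 7)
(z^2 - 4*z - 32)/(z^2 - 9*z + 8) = (z + 4)/(z - 1)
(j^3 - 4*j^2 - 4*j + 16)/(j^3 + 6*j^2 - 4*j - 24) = (j - 4)/(j + 6)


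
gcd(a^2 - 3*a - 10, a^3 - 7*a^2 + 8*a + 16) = 1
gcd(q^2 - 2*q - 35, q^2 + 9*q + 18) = 1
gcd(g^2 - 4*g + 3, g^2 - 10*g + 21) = g - 3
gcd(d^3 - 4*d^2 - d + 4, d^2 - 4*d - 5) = d + 1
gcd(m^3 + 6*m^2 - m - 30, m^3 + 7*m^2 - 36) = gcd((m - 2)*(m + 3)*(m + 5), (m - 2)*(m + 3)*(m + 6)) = m^2 + m - 6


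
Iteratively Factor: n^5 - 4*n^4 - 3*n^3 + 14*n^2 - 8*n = (n + 2)*(n^4 - 6*n^3 + 9*n^2 - 4*n) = (n - 1)*(n + 2)*(n^3 - 5*n^2 + 4*n) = (n - 4)*(n - 1)*(n + 2)*(n^2 - n) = n*(n - 4)*(n - 1)*(n + 2)*(n - 1)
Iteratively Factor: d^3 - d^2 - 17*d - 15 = (d + 3)*(d^2 - 4*d - 5) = (d + 1)*(d + 3)*(d - 5)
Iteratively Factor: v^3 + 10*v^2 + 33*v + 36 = (v + 3)*(v^2 + 7*v + 12) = (v + 3)^2*(v + 4)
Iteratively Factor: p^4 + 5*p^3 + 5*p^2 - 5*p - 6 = (p + 3)*(p^3 + 2*p^2 - p - 2) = (p + 1)*(p + 3)*(p^2 + p - 2) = (p - 1)*(p + 1)*(p + 3)*(p + 2)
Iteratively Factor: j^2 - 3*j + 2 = (j - 2)*(j - 1)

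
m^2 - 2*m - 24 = (m - 6)*(m + 4)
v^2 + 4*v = v*(v + 4)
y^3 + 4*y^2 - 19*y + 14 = (y - 2)*(y - 1)*(y + 7)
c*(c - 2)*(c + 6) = c^3 + 4*c^2 - 12*c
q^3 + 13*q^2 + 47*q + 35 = (q + 1)*(q + 5)*(q + 7)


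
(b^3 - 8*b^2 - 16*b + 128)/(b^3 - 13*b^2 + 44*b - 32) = (b + 4)/(b - 1)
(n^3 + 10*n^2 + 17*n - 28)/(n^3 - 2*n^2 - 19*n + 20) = (n + 7)/(n - 5)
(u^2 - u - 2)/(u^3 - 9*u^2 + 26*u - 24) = (u + 1)/(u^2 - 7*u + 12)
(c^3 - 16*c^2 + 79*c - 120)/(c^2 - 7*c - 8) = (c^2 - 8*c + 15)/(c + 1)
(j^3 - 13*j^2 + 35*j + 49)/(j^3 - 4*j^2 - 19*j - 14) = (j - 7)/(j + 2)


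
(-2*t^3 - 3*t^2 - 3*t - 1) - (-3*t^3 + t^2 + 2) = t^3 - 4*t^2 - 3*t - 3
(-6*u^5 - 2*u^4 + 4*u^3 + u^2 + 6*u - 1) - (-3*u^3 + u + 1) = -6*u^5 - 2*u^4 + 7*u^3 + u^2 + 5*u - 2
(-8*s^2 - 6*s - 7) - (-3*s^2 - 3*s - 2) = -5*s^2 - 3*s - 5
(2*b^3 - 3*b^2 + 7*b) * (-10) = -20*b^3 + 30*b^2 - 70*b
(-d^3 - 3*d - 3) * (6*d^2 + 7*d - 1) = -6*d^5 - 7*d^4 - 17*d^3 - 39*d^2 - 18*d + 3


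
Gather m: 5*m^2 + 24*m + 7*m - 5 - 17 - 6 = 5*m^2 + 31*m - 28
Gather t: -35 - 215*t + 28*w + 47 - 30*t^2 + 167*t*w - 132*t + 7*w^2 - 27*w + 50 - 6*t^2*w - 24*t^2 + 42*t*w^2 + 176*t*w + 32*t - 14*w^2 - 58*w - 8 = t^2*(-6*w - 54) + t*(42*w^2 + 343*w - 315) - 7*w^2 - 57*w + 54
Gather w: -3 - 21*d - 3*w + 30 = -21*d - 3*w + 27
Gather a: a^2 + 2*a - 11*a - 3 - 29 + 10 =a^2 - 9*a - 22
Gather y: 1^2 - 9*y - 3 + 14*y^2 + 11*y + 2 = 14*y^2 + 2*y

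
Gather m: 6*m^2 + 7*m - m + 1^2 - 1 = 6*m^2 + 6*m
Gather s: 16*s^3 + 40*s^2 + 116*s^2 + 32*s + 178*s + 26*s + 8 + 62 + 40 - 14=16*s^3 + 156*s^2 + 236*s + 96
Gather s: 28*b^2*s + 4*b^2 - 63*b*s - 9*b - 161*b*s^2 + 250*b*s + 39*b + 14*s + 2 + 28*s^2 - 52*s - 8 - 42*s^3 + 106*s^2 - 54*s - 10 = 4*b^2 + 30*b - 42*s^3 + s^2*(134 - 161*b) + s*(28*b^2 + 187*b - 92) - 16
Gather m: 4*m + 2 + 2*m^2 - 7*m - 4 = 2*m^2 - 3*m - 2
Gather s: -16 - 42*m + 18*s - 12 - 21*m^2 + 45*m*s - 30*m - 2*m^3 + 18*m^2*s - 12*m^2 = -2*m^3 - 33*m^2 - 72*m + s*(18*m^2 + 45*m + 18) - 28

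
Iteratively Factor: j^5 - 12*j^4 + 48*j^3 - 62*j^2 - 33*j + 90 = (j - 3)*(j^4 - 9*j^3 + 21*j^2 + j - 30) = (j - 5)*(j - 3)*(j^3 - 4*j^2 + j + 6) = (j - 5)*(j - 3)*(j - 2)*(j^2 - 2*j - 3) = (j - 5)*(j - 3)*(j - 2)*(j + 1)*(j - 3)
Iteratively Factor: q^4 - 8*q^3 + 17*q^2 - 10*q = (q - 5)*(q^3 - 3*q^2 + 2*q) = q*(q - 5)*(q^2 - 3*q + 2) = q*(q - 5)*(q - 2)*(q - 1)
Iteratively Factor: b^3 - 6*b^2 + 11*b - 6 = (b - 1)*(b^2 - 5*b + 6) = (b - 2)*(b - 1)*(b - 3)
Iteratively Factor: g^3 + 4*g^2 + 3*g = (g)*(g^2 + 4*g + 3) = g*(g + 1)*(g + 3)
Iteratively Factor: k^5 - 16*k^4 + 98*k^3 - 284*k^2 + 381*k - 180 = (k - 3)*(k^4 - 13*k^3 + 59*k^2 - 107*k + 60) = (k - 5)*(k - 3)*(k^3 - 8*k^2 + 19*k - 12) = (k - 5)*(k - 4)*(k - 3)*(k^2 - 4*k + 3) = (k - 5)*(k - 4)*(k - 3)*(k - 1)*(k - 3)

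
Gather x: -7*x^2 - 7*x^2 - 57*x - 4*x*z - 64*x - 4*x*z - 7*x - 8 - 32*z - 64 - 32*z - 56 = -14*x^2 + x*(-8*z - 128) - 64*z - 128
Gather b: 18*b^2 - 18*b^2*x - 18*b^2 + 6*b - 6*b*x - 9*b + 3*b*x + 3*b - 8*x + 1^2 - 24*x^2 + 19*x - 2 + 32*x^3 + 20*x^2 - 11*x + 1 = -18*b^2*x - 3*b*x + 32*x^3 - 4*x^2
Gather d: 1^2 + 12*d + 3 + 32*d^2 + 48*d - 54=32*d^2 + 60*d - 50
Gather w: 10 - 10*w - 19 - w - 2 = -11*w - 11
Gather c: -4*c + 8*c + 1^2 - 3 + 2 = 4*c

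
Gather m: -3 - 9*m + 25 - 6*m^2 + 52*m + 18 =-6*m^2 + 43*m + 40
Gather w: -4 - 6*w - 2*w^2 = -2*w^2 - 6*w - 4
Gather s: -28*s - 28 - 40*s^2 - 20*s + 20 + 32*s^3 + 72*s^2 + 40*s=32*s^3 + 32*s^2 - 8*s - 8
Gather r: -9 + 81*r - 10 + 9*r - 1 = 90*r - 20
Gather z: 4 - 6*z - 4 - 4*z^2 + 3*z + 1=-4*z^2 - 3*z + 1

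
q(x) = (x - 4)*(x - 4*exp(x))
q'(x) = x + (1 - 4*exp(x))*(x - 4) - 4*exp(x) = x - (x - 4)*(4*exp(x) - 1) - 4*exp(x)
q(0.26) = 18.43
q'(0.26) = 10.73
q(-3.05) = 22.84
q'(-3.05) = -8.95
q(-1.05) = 12.37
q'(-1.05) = -0.43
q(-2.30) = 17.02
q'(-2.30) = -6.47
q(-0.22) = 14.47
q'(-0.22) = 5.90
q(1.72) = 47.01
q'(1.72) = 28.03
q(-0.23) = 14.42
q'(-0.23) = 5.81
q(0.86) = 26.98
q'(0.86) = 17.95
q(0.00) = 16.00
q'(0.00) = 8.00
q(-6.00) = 60.10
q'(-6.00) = -15.91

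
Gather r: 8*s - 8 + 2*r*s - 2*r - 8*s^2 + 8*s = r*(2*s - 2) - 8*s^2 + 16*s - 8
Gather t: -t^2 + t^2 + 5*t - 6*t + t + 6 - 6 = 0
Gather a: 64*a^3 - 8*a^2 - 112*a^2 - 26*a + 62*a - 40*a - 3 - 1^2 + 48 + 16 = 64*a^3 - 120*a^2 - 4*a + 60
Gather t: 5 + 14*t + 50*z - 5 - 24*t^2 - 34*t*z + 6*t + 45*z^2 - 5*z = -24*t^2 + t*(20 - 34*z) + 45*z^2 + 45*z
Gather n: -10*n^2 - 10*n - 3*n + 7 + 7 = -10*n^2 - 13*n + 14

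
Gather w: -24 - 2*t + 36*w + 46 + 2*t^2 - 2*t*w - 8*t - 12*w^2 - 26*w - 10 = 2*t^2 - 10*t - 12*w^2 + w*(10 - 2*t) + 12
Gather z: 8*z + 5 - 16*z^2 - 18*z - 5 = -16*z^2 - 10*z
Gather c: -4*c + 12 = 12 - 4*c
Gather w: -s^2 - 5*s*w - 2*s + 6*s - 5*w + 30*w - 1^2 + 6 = -s^2 + 4*s + w*(25 - 5*s) + 5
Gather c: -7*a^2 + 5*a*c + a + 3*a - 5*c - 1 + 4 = -7*a^2 + 4*a + c*(5*a - 5) + 3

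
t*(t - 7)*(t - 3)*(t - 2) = t^4 - 12*t^3 + 41*t^2 - 42*t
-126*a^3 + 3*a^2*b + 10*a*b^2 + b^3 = (-3*a + b)*(6*a + b)*(7*a + b)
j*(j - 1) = j^2 - j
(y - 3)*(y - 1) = y^2 - 4*y + 3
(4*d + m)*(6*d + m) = 24*d^2 + 10*d*m + m^2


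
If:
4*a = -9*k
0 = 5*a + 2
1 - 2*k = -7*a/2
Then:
No Solution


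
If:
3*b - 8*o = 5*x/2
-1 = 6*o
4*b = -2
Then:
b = -1/2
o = -1/6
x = -1/15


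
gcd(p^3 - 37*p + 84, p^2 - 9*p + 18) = p - 3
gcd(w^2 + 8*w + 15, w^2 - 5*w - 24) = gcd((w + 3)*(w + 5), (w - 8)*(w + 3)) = w + 3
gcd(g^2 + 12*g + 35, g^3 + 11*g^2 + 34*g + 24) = 1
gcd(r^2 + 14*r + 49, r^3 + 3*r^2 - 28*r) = r + 7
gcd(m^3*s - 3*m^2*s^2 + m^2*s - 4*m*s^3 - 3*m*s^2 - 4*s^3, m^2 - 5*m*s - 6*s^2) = m + s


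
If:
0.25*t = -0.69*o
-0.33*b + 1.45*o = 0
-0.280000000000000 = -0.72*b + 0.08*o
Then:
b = 0.40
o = 0.09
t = -0.25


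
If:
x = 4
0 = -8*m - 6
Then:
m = -3/4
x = 4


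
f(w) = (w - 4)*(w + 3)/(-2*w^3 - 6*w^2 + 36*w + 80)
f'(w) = (w - 4)*(w + 3)*(6*w^2 + 12*w - 36)/(-2*w^3 - 6*w^2 + 36*w + 80)^2 + (w - 4)/(-2*w^3 - 6*w^2 + 36*w + 80) + (w + 3)/(-2*w^3 - 6*w^2 + 36*w + 80) = (w^2 + 6*w + 11)/(2*(w^4 + 14*w^3 + 69*w^2 + 140*w + 100))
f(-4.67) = -0.95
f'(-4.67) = 3.08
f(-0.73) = -0.21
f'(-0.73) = 0.12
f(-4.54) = -0.66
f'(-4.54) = 1.60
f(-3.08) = -0.02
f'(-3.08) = 0.23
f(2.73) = -0.08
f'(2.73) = 0.01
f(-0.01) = -0.15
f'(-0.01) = 0.06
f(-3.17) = -0.04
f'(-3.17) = 0.22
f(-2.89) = 0.03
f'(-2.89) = 0.29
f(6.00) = -0.05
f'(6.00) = 0.01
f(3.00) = -0.08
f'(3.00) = 0.01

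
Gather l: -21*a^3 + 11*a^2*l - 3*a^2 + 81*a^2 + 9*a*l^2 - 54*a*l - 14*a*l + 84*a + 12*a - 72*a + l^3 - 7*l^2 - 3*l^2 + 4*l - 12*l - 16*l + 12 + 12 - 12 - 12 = -21*a^3 + 78*a^2 + 24*a + l^3 + l^2*(9*a - 10) + l*(11*a^2 - 68*a - 24)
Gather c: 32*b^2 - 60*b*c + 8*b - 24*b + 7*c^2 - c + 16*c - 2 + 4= 32*b^2 - 16*b + 7*c^2 + c*(15 - 60*b) + 2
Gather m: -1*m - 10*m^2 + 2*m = -10*m^2 + m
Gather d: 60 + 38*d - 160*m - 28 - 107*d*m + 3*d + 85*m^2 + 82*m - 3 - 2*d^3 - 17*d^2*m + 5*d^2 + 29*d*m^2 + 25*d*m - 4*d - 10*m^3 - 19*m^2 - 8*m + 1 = -2*d^3 + d^2*(5 - 17*m) + d*(29*m^2 - 82*m + 37) - 10*m^3 + 66*m^2 - 86*m + 30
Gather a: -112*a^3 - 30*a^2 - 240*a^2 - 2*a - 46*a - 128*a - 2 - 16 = -112*a^3 - 270*a^2 - 176*a - 18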